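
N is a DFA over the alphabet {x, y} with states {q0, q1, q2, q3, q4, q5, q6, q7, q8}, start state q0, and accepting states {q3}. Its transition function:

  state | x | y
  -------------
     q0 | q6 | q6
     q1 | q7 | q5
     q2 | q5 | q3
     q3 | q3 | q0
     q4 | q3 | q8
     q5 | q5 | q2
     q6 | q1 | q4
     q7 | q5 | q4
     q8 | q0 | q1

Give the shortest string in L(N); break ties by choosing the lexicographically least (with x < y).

xyx

A breadth-first search from q0 reaches an accepting state first via the path q0 → q6 → q4 → q3 on input xyx.
No string of length < 3 is accepted (BFS exhausts all shorter strings without reaching an accepting state), and xyx is the lexicographically least accepting string of length 3.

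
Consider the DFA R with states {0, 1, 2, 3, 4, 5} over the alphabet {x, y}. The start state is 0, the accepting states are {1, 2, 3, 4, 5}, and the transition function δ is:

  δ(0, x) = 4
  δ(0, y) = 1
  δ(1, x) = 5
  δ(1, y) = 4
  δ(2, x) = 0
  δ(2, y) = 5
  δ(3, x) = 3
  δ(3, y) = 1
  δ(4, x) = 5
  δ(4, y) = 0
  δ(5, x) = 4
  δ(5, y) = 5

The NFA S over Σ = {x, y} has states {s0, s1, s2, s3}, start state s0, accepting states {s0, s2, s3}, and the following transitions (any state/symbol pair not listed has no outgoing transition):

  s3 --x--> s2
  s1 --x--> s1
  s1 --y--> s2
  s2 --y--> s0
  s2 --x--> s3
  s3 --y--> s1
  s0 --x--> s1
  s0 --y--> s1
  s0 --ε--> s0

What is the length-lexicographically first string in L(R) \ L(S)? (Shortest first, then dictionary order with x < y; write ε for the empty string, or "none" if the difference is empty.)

The string x is accepted by R but not by S.
No shorter string lies in the difference, and x is the lexicographically first length-1 string in L(R) \ L(S).

x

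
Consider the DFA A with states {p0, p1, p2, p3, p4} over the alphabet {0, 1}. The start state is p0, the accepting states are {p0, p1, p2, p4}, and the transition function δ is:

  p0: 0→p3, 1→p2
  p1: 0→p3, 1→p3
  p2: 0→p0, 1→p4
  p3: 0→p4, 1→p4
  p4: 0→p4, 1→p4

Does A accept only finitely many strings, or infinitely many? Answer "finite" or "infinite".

infinite

State p0 is reachable from the start and can reach an accepting state, and it lies on the cycle p0 → p2 → p0.
Traversing that cycle any number of times yields accepted strings of unbounded length, so the language is infinite.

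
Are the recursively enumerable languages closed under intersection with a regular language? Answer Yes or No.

Yes

First check the input against a DFA for the regular language; if it passes, run the recogniser for L and accept when it does.
So the recursively enumerable languages are closed under intersection with a regular language.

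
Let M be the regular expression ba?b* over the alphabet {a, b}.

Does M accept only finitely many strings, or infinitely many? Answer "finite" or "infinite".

The expression contains a Kleene star applied to a subexpression that matches at least one nonempty string, so it matches strings of unbounded length.
Hence L(M) is infinite.

infinite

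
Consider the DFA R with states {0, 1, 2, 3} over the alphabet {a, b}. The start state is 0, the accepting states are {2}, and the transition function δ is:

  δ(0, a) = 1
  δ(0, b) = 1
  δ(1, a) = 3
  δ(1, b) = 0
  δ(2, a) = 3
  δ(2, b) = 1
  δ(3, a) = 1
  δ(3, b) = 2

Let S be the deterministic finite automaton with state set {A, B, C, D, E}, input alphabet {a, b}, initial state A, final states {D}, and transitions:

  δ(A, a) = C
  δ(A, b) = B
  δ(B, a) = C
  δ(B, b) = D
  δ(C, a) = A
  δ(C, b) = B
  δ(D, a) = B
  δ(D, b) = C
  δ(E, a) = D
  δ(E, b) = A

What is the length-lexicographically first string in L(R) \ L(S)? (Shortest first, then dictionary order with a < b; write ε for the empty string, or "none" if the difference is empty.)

The string aab is accepted by R but not by S.
No shorter string lies in the difference, and aab is the lexicographically first length-3 string in L(R) \ L(S).

aab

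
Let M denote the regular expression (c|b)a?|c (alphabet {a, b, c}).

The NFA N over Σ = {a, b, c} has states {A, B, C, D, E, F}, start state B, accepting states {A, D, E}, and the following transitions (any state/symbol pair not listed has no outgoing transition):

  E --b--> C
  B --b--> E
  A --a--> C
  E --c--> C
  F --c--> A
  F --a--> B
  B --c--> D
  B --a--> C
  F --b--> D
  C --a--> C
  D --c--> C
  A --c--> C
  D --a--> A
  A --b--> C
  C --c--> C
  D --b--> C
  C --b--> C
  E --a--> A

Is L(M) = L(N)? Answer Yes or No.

Yes

Converting the expression M to a DFA (subset construction, then merging equivalent states) gives the minimal DFA with states {m0, m1, m2, m3}, start state m0, accepting states {m2, m3} and transitions m0: a→m1, b→m2, c→m2; m1: a→m1, b→m1, c→m1; m2: a→m3, b→m1, c→m1; m3: a→m1, b→m1, c→m1.
Exploring the product automaton M × N from the start pair (m0, B), following both machines on each input symbol, reaches 5 state pairs: (m0, B), (m1, C), (m2, E), (m2, D), (m3, A).
M accepts in {m2, m3} and N accepts in {A, D, E}. In every reachable pair the two components are either both accepting — (m2, E), (m2, D), (m3, A) — or both non-accepting, so no string is accepted by exactly one of the machines: L(M) \ L(N) and L(N) \ L(M) are both empty.
Hence every string is accepted by M iff it is accepted by N, and the two languages coincide.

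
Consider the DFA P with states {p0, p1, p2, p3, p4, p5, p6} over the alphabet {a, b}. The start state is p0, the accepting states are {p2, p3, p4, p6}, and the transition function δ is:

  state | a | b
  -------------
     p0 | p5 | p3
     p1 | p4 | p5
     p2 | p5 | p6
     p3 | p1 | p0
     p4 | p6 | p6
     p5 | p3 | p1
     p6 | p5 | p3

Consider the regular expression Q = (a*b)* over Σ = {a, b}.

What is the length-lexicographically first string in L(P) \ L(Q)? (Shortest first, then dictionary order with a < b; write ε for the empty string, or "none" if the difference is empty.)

aa

The string aa is accepted by P but not by Q.
No shorter string lies in the difference, and aa is the lexicographically first length-2 string in L(P) \ L(Q).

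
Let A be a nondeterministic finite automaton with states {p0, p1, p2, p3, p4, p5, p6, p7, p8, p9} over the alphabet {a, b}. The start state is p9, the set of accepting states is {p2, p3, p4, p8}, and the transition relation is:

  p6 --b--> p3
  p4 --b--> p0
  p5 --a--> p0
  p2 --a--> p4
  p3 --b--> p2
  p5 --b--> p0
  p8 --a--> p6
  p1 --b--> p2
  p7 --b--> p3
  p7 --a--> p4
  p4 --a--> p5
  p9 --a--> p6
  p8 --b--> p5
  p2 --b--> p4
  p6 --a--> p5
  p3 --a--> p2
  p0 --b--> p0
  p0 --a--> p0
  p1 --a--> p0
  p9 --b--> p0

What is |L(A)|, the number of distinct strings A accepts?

7

The useful subgraph on states {p2, p3, p4, p6, p9} is acyclic, so L(A) is finite; the longest accepting path visits 5 useful states, giving maximum string length 4.
Counting accepting paths from p9 by length: 1 of length 2, 2 of length 3, 4 of length 4. Total 7.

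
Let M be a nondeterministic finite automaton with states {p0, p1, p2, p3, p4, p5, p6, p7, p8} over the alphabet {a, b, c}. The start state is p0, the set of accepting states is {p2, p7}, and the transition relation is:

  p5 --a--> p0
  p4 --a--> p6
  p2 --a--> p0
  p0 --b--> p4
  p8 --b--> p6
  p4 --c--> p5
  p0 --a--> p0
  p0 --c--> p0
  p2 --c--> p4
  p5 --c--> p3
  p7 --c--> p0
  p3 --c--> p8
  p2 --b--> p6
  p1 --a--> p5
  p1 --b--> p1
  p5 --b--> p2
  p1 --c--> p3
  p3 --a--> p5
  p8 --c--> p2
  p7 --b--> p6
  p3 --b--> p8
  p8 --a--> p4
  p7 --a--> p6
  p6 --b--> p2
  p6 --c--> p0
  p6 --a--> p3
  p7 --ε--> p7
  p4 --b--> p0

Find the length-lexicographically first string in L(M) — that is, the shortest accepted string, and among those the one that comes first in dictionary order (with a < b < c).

bab

A breadth-first search from p0 reaches an accepting state first via the path p0 → p4 → p6 → p2 on input bab.
No string of length < 3 is accepted (BFS exhausts all shorter strings without reaching an accepting state), and bab is the lexicographically least accepting string of length 3.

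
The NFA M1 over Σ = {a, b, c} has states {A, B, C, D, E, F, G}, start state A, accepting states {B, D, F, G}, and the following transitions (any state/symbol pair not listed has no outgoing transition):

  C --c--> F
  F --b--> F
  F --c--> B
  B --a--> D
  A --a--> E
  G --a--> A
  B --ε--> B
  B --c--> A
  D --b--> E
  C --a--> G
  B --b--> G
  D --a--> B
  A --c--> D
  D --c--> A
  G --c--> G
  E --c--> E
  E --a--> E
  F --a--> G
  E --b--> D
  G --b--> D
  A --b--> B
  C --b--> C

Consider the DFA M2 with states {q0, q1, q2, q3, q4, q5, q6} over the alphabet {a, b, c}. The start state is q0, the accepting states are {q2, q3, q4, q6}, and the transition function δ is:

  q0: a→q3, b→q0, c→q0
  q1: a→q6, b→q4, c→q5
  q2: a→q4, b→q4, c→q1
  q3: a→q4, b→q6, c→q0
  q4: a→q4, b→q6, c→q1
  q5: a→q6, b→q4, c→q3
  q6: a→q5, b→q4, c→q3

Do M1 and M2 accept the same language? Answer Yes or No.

The string b is accepted by M1 but rejected by M2.
So L(M1) ≠ L(M2).

No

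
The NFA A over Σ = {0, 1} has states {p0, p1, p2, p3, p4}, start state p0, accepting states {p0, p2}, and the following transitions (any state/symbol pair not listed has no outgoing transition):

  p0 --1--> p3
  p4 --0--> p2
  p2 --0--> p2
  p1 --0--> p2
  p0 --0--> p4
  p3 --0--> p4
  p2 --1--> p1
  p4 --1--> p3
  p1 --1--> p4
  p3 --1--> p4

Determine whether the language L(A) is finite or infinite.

infinite

State p2 is reachable from the start and can reach an accepting state, and it lies on the cycle p2 → p1 → p2.
Traversing that cycle any number of times yields accepted strings of unbounded length, so the language is infinite.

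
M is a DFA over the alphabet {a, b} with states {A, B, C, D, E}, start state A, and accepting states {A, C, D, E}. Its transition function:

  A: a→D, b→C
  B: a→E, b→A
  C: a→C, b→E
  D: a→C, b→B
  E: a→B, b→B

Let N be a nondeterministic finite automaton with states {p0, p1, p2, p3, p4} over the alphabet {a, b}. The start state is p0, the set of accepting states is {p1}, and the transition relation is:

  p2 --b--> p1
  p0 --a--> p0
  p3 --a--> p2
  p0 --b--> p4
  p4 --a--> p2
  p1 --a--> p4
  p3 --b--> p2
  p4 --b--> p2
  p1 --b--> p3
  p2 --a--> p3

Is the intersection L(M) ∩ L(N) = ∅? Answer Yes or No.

No

The string bab is accepted by both M and N.
Hence L(M) ∩ L(N) ≠ ∅.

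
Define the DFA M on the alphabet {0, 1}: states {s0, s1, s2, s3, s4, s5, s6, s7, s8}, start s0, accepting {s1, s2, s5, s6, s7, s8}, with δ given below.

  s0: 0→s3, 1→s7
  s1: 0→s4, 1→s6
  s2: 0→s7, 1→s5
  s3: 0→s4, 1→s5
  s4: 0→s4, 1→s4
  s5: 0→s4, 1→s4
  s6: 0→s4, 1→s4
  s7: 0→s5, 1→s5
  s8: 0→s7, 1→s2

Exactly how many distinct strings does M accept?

4

The useful subgraph on states {s0, s3, s5, s7} is acyclic, so L(M) is finite; the longest accepting path visits 3 useful states, giving maximum string length 2.
Counting accepting paths from s0 by length: 1 of length 1, 3 of length 2. Total 4.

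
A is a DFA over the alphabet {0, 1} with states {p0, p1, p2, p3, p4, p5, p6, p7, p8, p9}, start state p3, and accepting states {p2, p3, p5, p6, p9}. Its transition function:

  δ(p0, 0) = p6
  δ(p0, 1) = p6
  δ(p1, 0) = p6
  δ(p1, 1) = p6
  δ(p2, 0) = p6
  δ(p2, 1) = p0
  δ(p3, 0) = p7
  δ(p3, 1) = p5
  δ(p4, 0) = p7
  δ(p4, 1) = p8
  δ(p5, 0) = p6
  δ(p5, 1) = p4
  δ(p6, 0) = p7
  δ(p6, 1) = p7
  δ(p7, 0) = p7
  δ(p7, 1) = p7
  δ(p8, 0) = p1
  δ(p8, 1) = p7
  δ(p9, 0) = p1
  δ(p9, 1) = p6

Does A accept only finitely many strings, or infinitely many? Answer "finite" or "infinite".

finite

The useful states (reachable from p3 and able to reach an accepting state) are {p1, p3, p4, p5, p6, p8}.
Restricted to these states the transition graph has no cycle, so every accepting path has bounded length and L is finite.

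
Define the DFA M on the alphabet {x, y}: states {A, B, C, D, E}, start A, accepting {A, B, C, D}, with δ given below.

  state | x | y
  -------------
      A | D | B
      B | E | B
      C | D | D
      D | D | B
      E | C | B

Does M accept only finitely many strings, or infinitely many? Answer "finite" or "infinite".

infinite

State B is reachable from the start and can reach an accepting state, and it lies on the cycle B → B.
Traversing that cycle any number of times yields accepted strings of unbounded length, so the language is infinite.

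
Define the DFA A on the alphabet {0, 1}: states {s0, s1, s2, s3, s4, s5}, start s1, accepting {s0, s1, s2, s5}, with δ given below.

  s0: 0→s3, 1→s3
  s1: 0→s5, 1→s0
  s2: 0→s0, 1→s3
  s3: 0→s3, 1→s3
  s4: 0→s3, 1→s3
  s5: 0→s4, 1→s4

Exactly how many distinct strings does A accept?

3

The useful subgraph on states {s0, s1, s5} is acyclic, so L(A) is finite; the longest accepting path visits 2 useful states, giving maximum string length 1.
Counting accepting paths from s1 by length: 1 of length 0, 2 of length 1. Total 3.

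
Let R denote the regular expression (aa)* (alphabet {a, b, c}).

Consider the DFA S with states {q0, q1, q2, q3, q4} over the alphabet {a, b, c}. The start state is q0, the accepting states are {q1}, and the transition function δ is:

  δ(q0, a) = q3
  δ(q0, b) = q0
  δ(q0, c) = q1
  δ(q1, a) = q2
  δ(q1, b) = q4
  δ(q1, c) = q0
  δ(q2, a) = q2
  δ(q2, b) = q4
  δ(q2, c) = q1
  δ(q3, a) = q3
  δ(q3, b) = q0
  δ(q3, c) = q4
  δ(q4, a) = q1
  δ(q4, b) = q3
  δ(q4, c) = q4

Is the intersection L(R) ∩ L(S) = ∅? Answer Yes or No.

Yes

Converting the expression R to a DFA (subset construction, then merging equivalent states) gives the minimal DFA with states {r0, r1, r2}, start state r0, accepting states {r0} and transitions r0: a→r1, b→r2, c→r2; r1: a→r0, b→r2, c→r2; r2: a→r2, b→r2, c→r2.
Exploring the product automaton R × S from the start pair (r0, q0), following both machines on each input symbol, reaches 8 state pairs: (r0, q0), (r1, q3), (r2, q0), (r2, q1), (r0, q3), (r2, q4), (r2, q3), (r2, q2).
R accepts in {r0} and S accepts in {q1}; no reachable pair has both components accepting, so no string drives both machines to acceptance simultaneously and L(R) ∩ L(S) = ∅.
So no string is accepted by both, and the intersection is empty.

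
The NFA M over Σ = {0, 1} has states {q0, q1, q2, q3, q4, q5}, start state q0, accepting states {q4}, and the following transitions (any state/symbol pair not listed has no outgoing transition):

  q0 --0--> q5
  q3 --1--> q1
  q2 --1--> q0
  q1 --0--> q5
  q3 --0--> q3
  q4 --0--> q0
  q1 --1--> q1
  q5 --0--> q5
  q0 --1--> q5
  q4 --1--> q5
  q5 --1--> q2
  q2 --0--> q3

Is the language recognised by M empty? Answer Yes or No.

The states reachable from the start state are {q0, q1, q2, q3, q5}.
None of the accepting states {q4} is reachable, so no string is accepted and L(M) = ∅.

Yes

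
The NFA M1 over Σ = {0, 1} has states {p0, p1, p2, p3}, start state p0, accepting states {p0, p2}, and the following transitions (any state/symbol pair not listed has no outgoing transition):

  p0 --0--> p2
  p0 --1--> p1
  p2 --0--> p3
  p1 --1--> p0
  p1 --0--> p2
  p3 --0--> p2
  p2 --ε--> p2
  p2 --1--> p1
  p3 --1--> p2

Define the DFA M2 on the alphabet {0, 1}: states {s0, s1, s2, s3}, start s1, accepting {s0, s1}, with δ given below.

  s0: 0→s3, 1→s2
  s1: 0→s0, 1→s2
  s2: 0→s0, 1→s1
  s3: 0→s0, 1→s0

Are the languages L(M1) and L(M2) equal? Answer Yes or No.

Exploring the product automaton M1 × M2 from the start pair (p0, s1), following both machines on each input symbol, reaches 4 state pairs: (p0, s1), (p2, s0), (p1, s2), (p3, s3).
M1 accepts in {p0, p2} and M2 accepts in {s0, s1}. In every reachable pair the two components are either both accepting — (p0, s1), (p2, s0) — or both non-accepting, so no string is accepted by exactly one of the machines: L(M1) \ L(M2) and L(M2) \ L(M1) are both empty.
Hence every string is accepted by M1 iff it is accepted by M2, and the two languages coincide.

Yes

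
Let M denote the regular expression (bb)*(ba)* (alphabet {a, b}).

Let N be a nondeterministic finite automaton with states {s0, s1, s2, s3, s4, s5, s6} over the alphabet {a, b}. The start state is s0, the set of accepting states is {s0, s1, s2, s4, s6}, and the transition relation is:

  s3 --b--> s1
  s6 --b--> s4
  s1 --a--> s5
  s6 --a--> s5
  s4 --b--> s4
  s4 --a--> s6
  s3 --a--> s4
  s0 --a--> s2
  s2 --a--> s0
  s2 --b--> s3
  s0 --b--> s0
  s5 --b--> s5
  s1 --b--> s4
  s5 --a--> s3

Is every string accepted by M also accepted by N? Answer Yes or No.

Converting the expression M to a DFA (subset construction, then merging equivalent states) gives the minimal DFA with states {m0, m1, m2, m3, m4}, start state m0, accepting states {m0, m3} and transitions m0: a→m1, b→m2; m1: a→m1, b→m1; m2: a→m3, b→m0; m3: a→m1, b→m4; m4: a→m3, b→m1.
Exploring the product automaton M × N from the start pair (m0, s0), following both machines on each input symbol, reaches 14 state pairs: (m0, s0), (m1, s2), (m2, s0), (m1, s0), (m1, s3), (m3, s2), (m1, s4), (m1, s1), (m4, s3), (m1, s6), (m1, s5), (m3, s4), (m4, s4), (m3, s6).
M accepts in {m0, m3} and N accepts in {s0, s1, s2, s4, s6}. The reachable pairs whose M-component is accepting are (m0, s0), (m3, s2), (m3, s4), (m3, s6); in each of them the N-component is accepting too, so the product for L(M) \ L(N) (M-component accepting, N-component rejecting) has no reachable accepting pair and the difference is empty.
Hence every string in L(M) is also in L(N).

Yes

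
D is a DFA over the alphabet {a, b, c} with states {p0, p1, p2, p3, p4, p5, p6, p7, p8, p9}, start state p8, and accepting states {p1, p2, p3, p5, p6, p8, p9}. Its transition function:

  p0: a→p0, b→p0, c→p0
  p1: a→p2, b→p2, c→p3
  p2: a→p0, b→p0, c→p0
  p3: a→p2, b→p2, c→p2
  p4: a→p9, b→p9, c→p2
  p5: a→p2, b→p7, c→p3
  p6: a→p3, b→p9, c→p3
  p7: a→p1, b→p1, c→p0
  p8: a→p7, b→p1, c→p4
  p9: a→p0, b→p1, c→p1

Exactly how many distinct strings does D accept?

53

The useful subgraph on states {p1, p2, p3, p4, p7, p8, p9} is acyclic, so L(D) is finite; the longest accepting path visits 6 useful states, giving maximum string length 5.
Counting accepting paths from p8 by length: 1 of length 0, 1 of length 1, 8 of length 2, 13 of length 3, 18 of length 4, 12 of length 5. Total 53.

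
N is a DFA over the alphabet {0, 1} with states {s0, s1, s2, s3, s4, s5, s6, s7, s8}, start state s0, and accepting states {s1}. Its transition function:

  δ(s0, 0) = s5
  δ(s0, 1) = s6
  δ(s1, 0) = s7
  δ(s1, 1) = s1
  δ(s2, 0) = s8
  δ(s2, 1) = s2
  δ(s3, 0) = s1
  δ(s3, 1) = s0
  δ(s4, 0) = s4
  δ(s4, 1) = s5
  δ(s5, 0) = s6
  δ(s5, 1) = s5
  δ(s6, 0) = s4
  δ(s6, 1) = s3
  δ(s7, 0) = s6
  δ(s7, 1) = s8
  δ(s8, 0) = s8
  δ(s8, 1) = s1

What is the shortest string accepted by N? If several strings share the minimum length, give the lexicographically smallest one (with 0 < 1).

A breadth-first search from s0 reaches an accepting state first via the path s0 → s6 → s3 → s1 on input 110.
No string of length < 3 is accepted (BFS exhausts all shorter strings without reaching an accepting state), and 110 is the lexicographically least accepting string of length 3.

110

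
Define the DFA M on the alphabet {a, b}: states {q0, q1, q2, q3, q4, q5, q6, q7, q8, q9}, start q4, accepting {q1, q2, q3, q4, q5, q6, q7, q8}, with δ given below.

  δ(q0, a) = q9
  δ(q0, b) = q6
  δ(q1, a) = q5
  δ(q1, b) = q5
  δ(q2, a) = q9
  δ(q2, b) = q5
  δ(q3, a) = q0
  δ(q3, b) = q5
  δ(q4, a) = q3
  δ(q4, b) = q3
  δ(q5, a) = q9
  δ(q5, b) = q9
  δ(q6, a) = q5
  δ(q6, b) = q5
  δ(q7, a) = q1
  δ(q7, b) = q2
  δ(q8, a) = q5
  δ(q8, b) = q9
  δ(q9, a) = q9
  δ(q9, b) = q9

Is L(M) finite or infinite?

The useful states (reachable from q4 and able to reach an accepting state) are {q0, q3, q4, q5, q6}.
Restricted to these states the transition graph has no cycle, so every accepting path has bounded length and L is finite.

finite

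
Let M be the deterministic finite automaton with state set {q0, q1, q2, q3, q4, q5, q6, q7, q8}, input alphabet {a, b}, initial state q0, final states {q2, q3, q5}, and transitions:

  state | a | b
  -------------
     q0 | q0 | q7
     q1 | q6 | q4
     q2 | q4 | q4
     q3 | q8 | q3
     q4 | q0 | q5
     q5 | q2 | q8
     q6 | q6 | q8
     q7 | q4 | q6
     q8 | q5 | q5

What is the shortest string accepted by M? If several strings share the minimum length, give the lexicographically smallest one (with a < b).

A breadth-first search from q0 reaches an accepting state first via the path q0 → q7 → q4 → q5 on input bab.
No string of length < 3 is accepted (BFS exhausts all shorter strings without reaching an accepting state), and bab is the lexicographically least accepting string of length 3.

bab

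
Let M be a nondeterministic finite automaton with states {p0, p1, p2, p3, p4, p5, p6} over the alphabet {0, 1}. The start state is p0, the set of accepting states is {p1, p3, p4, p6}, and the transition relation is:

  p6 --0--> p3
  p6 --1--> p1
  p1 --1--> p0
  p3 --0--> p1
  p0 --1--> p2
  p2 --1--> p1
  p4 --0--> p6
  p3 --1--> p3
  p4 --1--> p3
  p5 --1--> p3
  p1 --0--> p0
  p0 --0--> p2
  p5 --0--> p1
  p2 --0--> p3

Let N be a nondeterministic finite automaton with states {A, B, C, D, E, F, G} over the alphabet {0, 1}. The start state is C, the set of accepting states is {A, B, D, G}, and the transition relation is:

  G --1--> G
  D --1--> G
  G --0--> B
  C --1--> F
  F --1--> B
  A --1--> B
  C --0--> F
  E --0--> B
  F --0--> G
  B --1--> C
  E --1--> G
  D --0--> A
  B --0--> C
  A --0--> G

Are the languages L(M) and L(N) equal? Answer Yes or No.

Exploring the product automaton M × N from the start pair (p0, C), following both machines on each input symbol, reaches 4 state pairs: (p0, C), (p2, F), (p3, G), (p1, B).
M accepts in {p1, p3, p4, p6} and N accepts in {A, B, D, G}. In every reachable pair the two components are either both accepting — (p3, G), (p1, B) — or both non-accepting, so no string is accepted by exactly one of the machines: L(M) \ L(N) and L(N) \ L(M) are both empty.
Hence every string is accepted by M iff it is accepted by N, and the two languages coincide.

Yes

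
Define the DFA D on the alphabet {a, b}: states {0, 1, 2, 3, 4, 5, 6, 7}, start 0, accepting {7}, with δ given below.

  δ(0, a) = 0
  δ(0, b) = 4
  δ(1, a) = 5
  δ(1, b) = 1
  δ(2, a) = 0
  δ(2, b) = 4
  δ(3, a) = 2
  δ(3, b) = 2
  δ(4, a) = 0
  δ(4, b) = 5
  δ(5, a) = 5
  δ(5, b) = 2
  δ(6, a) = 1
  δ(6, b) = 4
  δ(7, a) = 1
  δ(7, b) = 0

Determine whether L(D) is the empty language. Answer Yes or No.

The states reachable from the start state are {0, 2, 4, 5}.
None of the accepting states {7} is reachable, so no string is accepted and L(D) = ∅.

Yes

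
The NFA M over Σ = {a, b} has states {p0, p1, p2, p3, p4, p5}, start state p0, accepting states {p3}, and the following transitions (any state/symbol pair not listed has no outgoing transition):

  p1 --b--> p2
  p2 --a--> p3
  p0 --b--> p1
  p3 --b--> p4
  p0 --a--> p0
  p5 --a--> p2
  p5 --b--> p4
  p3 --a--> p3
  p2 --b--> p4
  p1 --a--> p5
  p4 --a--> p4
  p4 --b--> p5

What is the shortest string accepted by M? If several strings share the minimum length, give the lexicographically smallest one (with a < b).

bba

A breadth-first search from p0 reaches an accepting state first via the path p0 → p1 → p2 → p3 on input bba.
No string of length < 3 is accepted (BFS exhausts all shorter strings without reaching an accepting state), and bba is the lexicographically least accepting string of length 3.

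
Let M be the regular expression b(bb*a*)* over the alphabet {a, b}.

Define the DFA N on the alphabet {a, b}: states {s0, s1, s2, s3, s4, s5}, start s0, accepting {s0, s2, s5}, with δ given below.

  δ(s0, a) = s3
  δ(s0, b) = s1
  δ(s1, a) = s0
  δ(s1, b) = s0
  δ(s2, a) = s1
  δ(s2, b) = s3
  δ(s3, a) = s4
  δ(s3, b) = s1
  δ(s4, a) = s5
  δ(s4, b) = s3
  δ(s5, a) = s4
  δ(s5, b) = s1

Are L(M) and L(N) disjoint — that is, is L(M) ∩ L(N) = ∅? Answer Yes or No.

The string bb is accepted by both M and N.
Hence L(M) ∩ L(N) ≠ ∅.

No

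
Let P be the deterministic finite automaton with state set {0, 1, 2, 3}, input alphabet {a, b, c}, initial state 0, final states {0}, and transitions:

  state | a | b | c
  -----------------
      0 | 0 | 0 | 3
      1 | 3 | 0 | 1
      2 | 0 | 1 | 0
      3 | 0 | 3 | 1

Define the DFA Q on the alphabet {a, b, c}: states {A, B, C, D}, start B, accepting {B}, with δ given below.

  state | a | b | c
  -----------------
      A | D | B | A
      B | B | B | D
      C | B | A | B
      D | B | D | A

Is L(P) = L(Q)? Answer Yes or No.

Exploring the product automaton P × Q from the start pair (0, B), following both machines on each input symbol, reaches 3 state pairs: (0, B), (3, D), (1, A).
P accepts in {0} and Q accepts in {B}. In every reachable pair the two components are either both accepting — (0, B) — or both non-accepting, so no string is accepted by exactly one of the machines: L(P) \ L(Q) and L(Q) \ L(P) are both empty.
Hence every string is accepted by P iff it is accepted by Q, and the two languages coincide.

Yes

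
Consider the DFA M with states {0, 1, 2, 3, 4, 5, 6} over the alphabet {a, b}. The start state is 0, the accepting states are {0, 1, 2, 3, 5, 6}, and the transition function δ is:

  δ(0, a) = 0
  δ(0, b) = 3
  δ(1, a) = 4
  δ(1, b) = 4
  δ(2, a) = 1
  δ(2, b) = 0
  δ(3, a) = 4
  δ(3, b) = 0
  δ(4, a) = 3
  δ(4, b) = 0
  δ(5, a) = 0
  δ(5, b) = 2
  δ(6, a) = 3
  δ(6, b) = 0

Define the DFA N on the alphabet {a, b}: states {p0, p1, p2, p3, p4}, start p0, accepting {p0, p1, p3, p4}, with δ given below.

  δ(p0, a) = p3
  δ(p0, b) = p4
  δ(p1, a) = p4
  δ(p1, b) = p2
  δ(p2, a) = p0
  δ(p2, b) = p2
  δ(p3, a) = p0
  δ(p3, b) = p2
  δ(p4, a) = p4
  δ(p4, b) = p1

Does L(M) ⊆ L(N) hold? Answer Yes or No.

No

The string ab is in L(M) but not in L(N).
So L(M) ⊄ L(N).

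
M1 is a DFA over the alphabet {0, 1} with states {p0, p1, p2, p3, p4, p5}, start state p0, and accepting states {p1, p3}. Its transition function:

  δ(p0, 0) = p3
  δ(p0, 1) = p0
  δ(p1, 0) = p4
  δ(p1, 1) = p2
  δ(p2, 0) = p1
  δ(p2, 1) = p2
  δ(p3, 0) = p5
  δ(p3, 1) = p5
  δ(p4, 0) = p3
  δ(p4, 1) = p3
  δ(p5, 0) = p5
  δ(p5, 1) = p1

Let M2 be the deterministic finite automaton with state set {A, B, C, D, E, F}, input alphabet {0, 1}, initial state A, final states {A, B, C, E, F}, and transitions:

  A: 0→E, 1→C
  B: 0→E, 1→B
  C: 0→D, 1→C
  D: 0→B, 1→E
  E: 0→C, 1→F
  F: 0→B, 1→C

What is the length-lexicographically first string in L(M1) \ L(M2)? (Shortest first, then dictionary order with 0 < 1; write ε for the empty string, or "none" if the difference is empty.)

10

The string 10 is accepted by M1 but not by M2.
No shorter string lies in the difference, and 10 is the lexicographically first length-2 string in L(M1) \ L(M2).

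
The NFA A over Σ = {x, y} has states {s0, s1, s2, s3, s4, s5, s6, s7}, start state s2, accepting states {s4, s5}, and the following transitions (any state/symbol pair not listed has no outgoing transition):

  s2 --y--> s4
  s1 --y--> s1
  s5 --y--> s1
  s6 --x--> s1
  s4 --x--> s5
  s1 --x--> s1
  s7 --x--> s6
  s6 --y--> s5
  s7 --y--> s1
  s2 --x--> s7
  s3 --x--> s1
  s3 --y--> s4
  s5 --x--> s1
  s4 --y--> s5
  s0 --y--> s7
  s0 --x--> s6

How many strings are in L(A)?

4

The useful subgraph on states {s2, s4, s5, s6, s7} is acyclic, so L(A) is finite; the longest accepting path visits 4 useful states, giving maximum string length 3.
Counting accepting paths from s2 by length: 1 of length 1, 2 of length 2, 1 of length 3. Total 4.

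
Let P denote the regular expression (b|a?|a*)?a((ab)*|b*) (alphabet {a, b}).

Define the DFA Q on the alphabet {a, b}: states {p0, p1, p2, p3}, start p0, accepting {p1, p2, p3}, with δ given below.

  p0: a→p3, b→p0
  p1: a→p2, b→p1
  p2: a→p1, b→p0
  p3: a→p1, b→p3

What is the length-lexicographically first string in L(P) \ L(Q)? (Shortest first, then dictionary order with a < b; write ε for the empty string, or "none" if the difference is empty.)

The string aaab is accepted by P but not by Q.
No shorter string lies in the difference, and aaab is the lexicographically first length-4 string in L(P) \ L(Q).

aaab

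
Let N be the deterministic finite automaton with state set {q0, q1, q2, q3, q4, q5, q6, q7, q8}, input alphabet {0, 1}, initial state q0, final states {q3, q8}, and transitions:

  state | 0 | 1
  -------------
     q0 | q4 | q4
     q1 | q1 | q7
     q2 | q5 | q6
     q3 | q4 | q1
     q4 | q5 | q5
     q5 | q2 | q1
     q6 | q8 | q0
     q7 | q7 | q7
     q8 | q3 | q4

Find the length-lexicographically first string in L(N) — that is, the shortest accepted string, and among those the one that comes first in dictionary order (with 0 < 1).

A breadth-first search from q0 reaches an accepting state first via the path q0 → q4 → q5 → q2 → q6 → q8 on input 00010.
No string of length < 5 is accepted (BFS exhausts all shorter strings without reaching an accepting state), and 00010 is the lexicographically least accepting string of length 5.

00010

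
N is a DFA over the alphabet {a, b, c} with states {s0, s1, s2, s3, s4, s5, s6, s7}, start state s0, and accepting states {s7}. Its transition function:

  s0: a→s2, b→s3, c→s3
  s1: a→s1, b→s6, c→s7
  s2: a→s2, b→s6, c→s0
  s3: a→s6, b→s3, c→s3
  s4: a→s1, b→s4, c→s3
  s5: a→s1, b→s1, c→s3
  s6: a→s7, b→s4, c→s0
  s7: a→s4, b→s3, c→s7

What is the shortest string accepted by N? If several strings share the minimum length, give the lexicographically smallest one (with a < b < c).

aba

A breadth-first search from s0 reaches an accepting state first via the path s0 → s2 → s6 → s7 on input aba.
No string of length < 3 is accepted (BFS exhausts all shorter strings without reaching an accepting state), and aba is the lexicographically least accepting string of length 3.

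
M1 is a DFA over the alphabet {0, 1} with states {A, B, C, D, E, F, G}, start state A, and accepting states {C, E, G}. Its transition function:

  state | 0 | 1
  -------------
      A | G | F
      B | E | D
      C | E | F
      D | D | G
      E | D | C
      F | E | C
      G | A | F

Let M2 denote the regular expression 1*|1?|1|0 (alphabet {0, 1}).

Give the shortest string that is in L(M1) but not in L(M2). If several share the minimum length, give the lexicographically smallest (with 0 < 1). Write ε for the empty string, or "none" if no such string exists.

10

The string 10 is accepted by M1 but not by M2.
No shorter string lies in the difference, and 10 is the lexicographically first length-2 string in L(M1) \ L(M2).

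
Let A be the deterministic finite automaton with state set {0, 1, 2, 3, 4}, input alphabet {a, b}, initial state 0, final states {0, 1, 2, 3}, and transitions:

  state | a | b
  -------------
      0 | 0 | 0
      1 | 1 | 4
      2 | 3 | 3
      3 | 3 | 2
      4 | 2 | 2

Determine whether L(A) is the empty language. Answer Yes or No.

The empty string ε is accepted: the run 0 ends in the accepting state 0.
Since at least one string is accepted, L(A) is not empty.

No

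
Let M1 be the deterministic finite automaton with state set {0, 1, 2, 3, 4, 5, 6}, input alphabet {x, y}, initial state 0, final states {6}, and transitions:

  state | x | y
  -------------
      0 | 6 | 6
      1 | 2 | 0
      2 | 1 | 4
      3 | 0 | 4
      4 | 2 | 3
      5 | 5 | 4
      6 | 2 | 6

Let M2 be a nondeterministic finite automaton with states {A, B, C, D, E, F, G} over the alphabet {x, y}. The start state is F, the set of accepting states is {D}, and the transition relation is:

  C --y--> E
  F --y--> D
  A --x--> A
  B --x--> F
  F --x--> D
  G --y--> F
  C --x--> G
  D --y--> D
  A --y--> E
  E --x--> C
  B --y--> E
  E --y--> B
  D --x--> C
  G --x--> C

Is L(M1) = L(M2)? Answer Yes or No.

Exploring the product automaton M1 × M2 from the start pair (0, F), following both machines on each input symbol, reaches 6 state pairs: (0, F), (6, D), (2, C), (1, G), (4, E), (3, B).
M1 accepts in {6} and M2 accepts in {D}. In every reachable pair the two components are either both accepting — (6, D) — or both non-accepting, so no string is accepted by exactly one of the machines: L(M1) \ L(M2) and L(M2) \ L(M1) are both empty.
Hence every string is accepted by M1 iff it is accepted by M2, and the two languages coincide.

Yes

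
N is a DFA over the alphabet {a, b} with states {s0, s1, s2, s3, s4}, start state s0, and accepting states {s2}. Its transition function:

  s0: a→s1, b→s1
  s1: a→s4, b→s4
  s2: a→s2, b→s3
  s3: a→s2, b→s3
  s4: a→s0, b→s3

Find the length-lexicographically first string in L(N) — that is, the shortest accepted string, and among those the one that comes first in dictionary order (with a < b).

A breadth-first search from s0 reaches an accepting state first via the path s0 → s1 → s4 → s3 → s2 on input aaba.
No string of length < 4 is accepted (BFS exhausts all shorter strings without reaching an accepting state), and aaba is the lexicographically least accepting string of length 4.

aaba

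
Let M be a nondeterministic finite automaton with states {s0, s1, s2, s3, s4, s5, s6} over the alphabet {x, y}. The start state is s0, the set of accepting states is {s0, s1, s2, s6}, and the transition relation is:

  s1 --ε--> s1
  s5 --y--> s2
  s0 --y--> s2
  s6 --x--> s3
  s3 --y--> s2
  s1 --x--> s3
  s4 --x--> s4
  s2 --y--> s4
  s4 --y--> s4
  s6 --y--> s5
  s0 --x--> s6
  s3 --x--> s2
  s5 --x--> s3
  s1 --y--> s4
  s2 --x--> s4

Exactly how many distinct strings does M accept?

The useful subgraph on states {s0, s2, s3, s5, s6} is acyclic, so L(M) is finite; the longest accepting path visits 5 useful states, giving maximum string length 4.
Counting accepting paths from s0 by length: 1 of length 0, 2 of length 1, 3 of length 3, 2 of length 4. Total 8.

8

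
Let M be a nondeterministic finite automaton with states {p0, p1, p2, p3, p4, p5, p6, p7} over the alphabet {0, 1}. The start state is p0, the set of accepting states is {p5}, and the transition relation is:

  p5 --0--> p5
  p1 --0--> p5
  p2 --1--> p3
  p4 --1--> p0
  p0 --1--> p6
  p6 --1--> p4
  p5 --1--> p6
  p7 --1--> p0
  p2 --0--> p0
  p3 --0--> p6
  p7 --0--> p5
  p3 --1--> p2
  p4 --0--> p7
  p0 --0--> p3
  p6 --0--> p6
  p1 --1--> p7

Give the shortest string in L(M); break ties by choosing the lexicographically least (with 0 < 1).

A breadth-first search from p0 reaches an accepting state first via the path p0 → p6 → p4 → p7 → p5 on input 1100.
No string of length < 4 is accepted (BFS exhausts all shorter strings without reaching an accepting state), and 1100 is the lexicographically least accepting string of length 4.

1100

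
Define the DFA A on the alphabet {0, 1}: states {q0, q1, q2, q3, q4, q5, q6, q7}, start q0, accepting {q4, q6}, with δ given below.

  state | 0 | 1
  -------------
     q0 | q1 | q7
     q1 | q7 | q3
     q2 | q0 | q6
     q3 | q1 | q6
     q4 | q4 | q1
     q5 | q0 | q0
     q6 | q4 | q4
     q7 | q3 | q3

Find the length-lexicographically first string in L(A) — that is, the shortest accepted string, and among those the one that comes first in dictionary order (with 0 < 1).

011

A breadth-first search from q0 reaches an accepting state first via the path q0 → q1 → q3 → q6 on input 011.
No string of length < 3 is accepted (BFS exhausts all shorter strings without reaching an accepting state), and 011 is the lexicographically least accepting string of length 3.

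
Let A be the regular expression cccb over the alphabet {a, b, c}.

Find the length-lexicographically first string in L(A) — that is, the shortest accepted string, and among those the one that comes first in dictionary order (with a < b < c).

By inspection of the expression, no string of length less than 4 matches, and cccb is the lexicographically first match of length 4.

cccb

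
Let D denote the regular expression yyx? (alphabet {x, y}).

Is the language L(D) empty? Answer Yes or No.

The string yy matches the expression, so it belongs to L(D).
Since L(D) contains at least one string, it is not empty.

No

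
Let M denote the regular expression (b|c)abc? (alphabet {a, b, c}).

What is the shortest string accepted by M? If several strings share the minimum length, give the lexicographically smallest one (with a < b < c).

bab

By inspection of the expression, no string of length less than 3 matches, and bab is the lexicographically first match of length 3.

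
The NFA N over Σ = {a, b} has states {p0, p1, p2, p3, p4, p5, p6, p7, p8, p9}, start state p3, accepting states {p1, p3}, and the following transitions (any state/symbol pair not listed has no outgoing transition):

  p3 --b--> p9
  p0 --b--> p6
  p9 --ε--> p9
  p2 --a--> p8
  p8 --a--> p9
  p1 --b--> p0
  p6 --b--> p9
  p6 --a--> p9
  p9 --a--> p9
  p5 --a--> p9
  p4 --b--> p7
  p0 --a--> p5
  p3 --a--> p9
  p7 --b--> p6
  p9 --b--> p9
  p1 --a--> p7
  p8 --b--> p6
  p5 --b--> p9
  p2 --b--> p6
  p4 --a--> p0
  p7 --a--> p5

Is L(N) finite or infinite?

finite

The useful states (reachable from p3 and able to reach an accepting state) are {p3}.
Restricted to these states the transition graph has no cycle, so every accepting path has bounded length and L is finite.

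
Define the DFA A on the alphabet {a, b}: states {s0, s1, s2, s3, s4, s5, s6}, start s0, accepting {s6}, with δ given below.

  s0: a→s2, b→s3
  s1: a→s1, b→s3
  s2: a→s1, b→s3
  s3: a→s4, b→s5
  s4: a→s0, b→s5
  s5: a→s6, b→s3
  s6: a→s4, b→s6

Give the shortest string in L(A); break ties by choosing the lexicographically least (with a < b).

A breadth-first search from s0 reaches an accepting state first via the path s0 → s3 → s5 → s6 on input bba.
No string of length < 3 is accepted (BFS exhausts all shorter strings without reaching an accepting state), and bba is the lexicographically least accepting string of length 3.

bba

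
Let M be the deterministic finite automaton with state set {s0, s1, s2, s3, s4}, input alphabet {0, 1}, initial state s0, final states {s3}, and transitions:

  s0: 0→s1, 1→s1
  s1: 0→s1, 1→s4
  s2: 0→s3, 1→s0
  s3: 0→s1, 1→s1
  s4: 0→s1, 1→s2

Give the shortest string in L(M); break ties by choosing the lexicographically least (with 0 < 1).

0110

A breadth-first search from s0 reaches an accepting state first via the path s0 → s1 → s4 → s2 → s3 on input 0110.
No string of length < 4 is accepted (BFS exhausts all shorter strings without reaching an accepting state), and 0110 is the lexicographically least accepting string of length 4.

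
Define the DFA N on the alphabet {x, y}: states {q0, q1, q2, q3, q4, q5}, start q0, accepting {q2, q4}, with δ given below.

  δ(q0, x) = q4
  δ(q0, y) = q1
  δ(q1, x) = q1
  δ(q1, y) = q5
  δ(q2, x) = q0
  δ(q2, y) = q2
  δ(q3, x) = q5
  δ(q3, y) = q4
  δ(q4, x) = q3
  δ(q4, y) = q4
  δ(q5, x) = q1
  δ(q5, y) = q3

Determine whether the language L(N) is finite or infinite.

State q1 is reachable from the start and can reach an accepting state, and it lies on the cycle q1 → q1.
Traversing that cycle any number of times yields accepted strings of unbounded length, so the language is infinite.

infinite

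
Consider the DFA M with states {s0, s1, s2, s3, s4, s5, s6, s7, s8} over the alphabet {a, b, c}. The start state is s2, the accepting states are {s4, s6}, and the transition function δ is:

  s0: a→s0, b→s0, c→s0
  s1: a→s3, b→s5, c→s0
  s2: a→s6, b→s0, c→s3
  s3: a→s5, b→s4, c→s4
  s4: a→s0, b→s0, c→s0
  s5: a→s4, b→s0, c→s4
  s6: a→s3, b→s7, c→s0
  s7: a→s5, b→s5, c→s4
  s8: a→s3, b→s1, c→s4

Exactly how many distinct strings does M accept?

14

The useful subgraph on states {s2, s3, s4, s5, s6, s7} is acyclic, so L(M) is finite; the longest accepting path visits 5 useful states, giving maximum string length 4.
Counting accepting paths from s2 by length: 1 of length 1, 2 of length 2, 5 of length 3, 6 of length 4. Total 14.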